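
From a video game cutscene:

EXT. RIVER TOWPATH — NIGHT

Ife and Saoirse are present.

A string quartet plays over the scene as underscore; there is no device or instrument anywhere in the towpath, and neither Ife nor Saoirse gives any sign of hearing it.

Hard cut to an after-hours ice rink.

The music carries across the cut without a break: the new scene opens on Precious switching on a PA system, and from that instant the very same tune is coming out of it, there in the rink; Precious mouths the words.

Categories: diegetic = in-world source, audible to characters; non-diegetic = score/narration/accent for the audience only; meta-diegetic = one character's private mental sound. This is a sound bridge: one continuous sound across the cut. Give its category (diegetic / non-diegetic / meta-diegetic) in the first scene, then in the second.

non-diegetic, diegetic

Scene one: there's no in-world source anywhere and no character hears it — underscore for the audience only → non-diegetic.
Scene two: once Precious turns on a PA system, the music has a real source in the story world and Precious reacts to it → diegetic.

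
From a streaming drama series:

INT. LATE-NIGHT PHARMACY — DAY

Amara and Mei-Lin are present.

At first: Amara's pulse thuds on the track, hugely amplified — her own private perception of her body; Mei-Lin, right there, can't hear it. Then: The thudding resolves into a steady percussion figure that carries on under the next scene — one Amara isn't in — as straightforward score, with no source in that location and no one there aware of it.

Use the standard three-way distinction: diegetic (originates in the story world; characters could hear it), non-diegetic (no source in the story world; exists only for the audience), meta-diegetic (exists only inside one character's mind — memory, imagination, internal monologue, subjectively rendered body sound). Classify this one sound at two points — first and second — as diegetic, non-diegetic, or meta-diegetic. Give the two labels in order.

meta-diegetic, non-diegetic

First: it's Amara's subjective body sound, inaudible to Mei-Lin → meta-diegetic.
Second: detached from Amara and playing as sourceless score over a scene she isn't in — for the audience only → non-diegetic.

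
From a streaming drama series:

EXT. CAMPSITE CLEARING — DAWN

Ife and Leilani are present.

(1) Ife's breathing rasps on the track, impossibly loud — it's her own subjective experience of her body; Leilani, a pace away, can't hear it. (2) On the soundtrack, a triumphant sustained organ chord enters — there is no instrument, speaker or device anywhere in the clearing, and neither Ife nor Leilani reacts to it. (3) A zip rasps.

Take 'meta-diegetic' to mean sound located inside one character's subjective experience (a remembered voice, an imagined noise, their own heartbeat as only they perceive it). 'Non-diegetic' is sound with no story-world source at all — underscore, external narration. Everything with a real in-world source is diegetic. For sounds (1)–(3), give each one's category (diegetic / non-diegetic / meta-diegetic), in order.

meta-diegetic, non-diegetic, diegetic

Sound (1): it's Ife's internal bodily sensation rendered as sound; only Ife 'hears' it, so meta-diegetic.
Sound (2): it has no source in the story world and no character can hear it — it's underscore, so non-diegetic.
Sound (3): the sound comes from a zip physically present in the location, so diegetic.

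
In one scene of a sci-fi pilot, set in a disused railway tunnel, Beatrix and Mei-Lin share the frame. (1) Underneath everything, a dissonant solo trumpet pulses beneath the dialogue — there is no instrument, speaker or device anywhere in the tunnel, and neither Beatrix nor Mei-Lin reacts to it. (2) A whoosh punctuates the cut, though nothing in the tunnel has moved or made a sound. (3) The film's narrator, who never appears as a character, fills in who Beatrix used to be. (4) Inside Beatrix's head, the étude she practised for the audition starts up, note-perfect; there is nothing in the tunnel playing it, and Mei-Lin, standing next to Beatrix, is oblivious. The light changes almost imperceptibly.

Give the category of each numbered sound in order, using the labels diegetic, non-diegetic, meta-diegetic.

(1) nothing in the tunnel produces it and the characters don't hear it — pure soundtrack → non-diegetic.
(2) it's a sound-design accent with no in-world source; no one in the scene can hear it → non-diegetic.
(3) the narrator exists outside the story world, addressing only the audience → non-diegetic.
(4) is meta-diegetic: it lives in Beatrix's subjectivity, not in the tunnel.

non-diegetic, non-diegetic, non-diegetic, meta-diegetic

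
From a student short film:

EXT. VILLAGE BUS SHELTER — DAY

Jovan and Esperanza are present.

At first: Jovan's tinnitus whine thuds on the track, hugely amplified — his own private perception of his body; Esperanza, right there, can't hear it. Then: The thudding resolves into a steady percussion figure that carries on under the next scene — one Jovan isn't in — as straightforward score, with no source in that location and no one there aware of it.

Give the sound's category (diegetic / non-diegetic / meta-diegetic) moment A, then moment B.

meta-diegetic, non-diegetic

Moment A: it's Jovan's subjective body sound, inaudible to Esperanza → meta-diegetic.
Moment B: detached from Jovan and playing as sourceless score over a scene he isn't in — for the audience only → non-diegetic.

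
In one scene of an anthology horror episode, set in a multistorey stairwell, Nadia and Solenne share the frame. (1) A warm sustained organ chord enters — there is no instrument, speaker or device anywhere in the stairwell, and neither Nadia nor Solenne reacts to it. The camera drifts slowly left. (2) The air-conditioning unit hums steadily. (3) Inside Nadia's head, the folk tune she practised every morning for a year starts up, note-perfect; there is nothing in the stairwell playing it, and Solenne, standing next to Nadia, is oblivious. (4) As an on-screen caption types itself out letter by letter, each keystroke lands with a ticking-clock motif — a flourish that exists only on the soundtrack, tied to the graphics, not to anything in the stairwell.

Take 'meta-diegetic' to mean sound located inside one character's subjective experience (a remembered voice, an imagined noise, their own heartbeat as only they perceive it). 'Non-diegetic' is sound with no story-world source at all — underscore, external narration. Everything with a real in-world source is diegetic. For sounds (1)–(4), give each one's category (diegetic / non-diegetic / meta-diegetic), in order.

non-diegetic, diegetic, meta-diegetic, non-diegetic

Sound (1): it has no source in the story world and no character can hear it — it's underscore, so non-diegetic.
(2) is diegetic: the air-conditioning unit is part of the location's real environment.
Sound (3): it lives in Nadia's subjectivity, not in the stairwell, so meta-diegetic.
(4) is non-diegetic: the caption isn't part of the story world, so neither is the sound tied to it.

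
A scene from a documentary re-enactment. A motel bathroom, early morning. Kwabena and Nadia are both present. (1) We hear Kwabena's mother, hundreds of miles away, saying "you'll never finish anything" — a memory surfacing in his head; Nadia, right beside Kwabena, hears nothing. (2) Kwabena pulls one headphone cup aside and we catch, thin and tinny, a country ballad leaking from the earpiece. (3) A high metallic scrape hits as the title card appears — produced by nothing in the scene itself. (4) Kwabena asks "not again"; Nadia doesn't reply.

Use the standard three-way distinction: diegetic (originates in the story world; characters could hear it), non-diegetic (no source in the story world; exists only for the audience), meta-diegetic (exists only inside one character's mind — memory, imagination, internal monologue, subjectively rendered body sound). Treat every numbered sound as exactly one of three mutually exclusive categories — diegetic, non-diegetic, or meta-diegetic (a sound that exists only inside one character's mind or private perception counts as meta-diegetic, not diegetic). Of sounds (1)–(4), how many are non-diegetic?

(1) the voice is a memory playing only inside Kwabena's mind; Nadia can't hear it → meta-diegetic.
Sound (2): the earpiece is a real device on Kwabena's head — source music, so diegetic.
(3) nothing in the scene produces it; it's an accent added for the audience → non-diegetic.
Sound (4): on-screen dialogue — Kwabena speaks and Nadia is there to hear, so diegetic.
So 1 of the 4 is non-diegetic: (3).

1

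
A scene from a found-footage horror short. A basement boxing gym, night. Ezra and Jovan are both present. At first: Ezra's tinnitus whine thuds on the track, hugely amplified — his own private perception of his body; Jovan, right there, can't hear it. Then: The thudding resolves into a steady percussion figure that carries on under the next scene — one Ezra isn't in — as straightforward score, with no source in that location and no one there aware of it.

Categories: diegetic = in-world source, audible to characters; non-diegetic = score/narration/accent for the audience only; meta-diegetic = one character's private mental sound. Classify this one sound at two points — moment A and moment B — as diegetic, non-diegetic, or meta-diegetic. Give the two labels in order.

meta-diegetic, non-diegetic

Moment A: it's Ezra's subjective body sound, inaudible to Jovan → meta-diegetic.
Moment B: detached from Ezra and playing as sourceless score over a scene he isn't in — for the audience only → non-diegetic.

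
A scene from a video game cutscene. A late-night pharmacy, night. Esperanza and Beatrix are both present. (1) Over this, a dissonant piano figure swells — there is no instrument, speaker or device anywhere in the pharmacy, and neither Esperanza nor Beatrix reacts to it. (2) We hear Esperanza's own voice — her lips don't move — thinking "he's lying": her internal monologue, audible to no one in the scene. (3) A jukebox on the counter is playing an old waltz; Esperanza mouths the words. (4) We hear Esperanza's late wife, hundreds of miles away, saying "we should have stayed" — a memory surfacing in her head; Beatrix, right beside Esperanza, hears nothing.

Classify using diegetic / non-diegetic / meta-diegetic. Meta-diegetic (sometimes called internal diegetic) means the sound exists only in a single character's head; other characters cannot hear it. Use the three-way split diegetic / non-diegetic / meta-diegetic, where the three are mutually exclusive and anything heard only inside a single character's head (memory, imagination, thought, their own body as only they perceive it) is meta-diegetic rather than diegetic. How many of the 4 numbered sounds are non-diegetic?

1

(1) it has no source in the story world and no character can hear it — it's underscore → non-diegetic.
Sound (2): Esperanza's thought-voice: a private mental sound no other character can hear, so meta-diegetic.
(3) the music comes from an on-screen device that Esperanza responds to → diegetic.
(4) is meta-diegetic: the voice is a memory playing only inside Esperanza's mind; Beatrix can't hear it.
Non-diegetic: (1) — that's 1.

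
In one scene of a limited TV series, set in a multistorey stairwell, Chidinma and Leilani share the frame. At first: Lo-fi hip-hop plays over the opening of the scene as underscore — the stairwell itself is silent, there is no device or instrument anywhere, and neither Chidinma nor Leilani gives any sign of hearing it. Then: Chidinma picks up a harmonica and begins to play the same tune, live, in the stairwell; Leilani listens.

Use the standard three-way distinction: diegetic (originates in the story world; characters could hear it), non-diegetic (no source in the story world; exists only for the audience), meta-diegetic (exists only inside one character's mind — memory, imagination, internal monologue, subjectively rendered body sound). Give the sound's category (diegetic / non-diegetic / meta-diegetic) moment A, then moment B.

non-diegetic, diegetic

Moment A: no in-world source exists and no character can hear it — underscore → non-diegetic.
Moment B: a harmonica is now a real source in the story world and the characters hear it → diegetic.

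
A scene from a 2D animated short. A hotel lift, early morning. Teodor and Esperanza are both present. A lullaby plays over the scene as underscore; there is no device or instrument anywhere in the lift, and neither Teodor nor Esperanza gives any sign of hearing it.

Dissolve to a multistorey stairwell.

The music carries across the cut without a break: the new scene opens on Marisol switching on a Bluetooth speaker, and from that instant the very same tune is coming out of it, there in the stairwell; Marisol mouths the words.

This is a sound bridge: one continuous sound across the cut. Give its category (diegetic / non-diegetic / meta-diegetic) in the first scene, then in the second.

non-diegetic, diegetic

Scene one: there's no in-world source anywhere and no character hears it — underscore for the audience only → non-diegetic.
Scene two: once Marisol turns on a Bluetooth speaker, the music has a real source in the story world and Marisol reacts to it → diegetic.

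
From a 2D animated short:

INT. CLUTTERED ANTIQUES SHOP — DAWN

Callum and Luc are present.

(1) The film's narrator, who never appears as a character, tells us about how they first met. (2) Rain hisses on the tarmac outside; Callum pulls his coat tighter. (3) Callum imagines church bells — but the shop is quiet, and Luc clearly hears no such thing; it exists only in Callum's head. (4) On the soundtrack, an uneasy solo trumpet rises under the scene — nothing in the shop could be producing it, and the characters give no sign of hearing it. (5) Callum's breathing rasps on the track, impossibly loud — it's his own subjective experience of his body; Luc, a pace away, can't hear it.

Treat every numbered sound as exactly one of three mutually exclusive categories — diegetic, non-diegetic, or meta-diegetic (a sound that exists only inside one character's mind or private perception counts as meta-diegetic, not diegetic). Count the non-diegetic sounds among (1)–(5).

(1) commentary laid over the scene from outside the fiction → non-diegetic.
(2) is diegetic: it's the actual ambient sound of the location.
Sound (3): the sound is imagined by Callum; nothing in the story world is producing it and Luc can't hear it, so meta-diegetic.
(4) score with no on-screen or off-screen source; it exists for the audience alone → non-diegetic.
Sound (5): a subjective body sound — Callum's private perception, inaudible to Luc, so meta-diegetic.
So 2 of the 5 are non-diegetic: (1), (4).

2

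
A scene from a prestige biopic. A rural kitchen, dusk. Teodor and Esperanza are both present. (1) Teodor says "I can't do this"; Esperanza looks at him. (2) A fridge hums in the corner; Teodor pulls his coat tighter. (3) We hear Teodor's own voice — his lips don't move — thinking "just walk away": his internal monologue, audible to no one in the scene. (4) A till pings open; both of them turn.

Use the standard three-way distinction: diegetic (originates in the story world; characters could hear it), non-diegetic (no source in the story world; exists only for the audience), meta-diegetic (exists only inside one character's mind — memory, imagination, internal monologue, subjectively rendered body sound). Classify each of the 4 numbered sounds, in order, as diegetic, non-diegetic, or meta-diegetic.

diegetic, diegetic, meta-diegetic, diegetic

(1) spoken by a character present in the story world → diegetic.
(2) is diegetic: it's the actual ambient sound of the location.
Sound (3): Teodor's thought-voice: a private mental sound no other character can hear, so meta-diegetic.
(4) is diegetic: the sound comes from a till physically present in the location.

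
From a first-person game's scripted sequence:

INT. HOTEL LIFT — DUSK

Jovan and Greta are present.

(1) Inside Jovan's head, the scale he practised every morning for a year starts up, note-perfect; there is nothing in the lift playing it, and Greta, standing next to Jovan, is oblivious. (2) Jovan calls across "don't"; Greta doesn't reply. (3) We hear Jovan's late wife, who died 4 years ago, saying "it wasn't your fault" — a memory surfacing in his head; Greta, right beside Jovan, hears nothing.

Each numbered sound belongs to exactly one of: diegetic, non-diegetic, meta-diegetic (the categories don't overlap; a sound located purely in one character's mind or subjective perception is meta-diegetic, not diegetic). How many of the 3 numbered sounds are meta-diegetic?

2

Sound (1): the music is a memory playing inside Jovan's mind alone; no real-world source, Greta can't hear it, so meta-diegetic.
Sound (2): on-screen dialogue — Jovan speaks and Greta is there to hear, so diegetic.
(3) the voice is a memory playing only inside Jovan's mind; Greta can't hear it → meta-diegetic.
So 2 of the 3 are meta-diegetic: (1), (3).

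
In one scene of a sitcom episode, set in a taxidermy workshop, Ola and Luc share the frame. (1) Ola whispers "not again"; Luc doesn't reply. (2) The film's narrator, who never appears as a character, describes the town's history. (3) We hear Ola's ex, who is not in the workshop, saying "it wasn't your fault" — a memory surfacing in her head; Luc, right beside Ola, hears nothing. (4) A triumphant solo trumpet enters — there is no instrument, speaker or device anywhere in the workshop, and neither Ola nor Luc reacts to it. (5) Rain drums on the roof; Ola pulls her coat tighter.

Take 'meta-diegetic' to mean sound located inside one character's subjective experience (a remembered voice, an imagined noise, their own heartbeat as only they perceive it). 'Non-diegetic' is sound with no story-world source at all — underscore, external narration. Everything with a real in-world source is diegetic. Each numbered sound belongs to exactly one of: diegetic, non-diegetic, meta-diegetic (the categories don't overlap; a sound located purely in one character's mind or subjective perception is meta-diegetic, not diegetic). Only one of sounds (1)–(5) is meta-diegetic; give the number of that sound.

3

(1) Ola is a character speaking aloud in the scene → diegetic.
Sound (2): commentary laid over the scene from outside the fiction, so non-diegetic.
(3) is meta-diegetic: a remembered line, private to Ola — not present in the room, not audible to Luc.
(4) score with no on-screen or off-screen source; it exists for the audience alone → non-diegetic.
(5) it's the actual ambient sound of the location → diegetic.
Only (3) is meta-diegetic.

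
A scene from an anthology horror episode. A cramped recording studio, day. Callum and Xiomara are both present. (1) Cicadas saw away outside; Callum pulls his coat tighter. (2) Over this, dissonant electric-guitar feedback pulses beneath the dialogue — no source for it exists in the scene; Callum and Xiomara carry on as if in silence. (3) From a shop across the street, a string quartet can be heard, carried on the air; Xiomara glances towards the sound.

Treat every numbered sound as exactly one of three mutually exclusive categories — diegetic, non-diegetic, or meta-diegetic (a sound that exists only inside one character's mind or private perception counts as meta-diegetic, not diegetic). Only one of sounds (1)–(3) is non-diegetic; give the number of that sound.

(1) cicadas is part of the location's real environment → diegetic.
(2) is non-diegetic: it has no source in the story world and no character can hear it — it's underscore.
(3) is diegetic: the music has an off-screen but real-world source and a character hears it.
Only (2) is non-diegetic.

2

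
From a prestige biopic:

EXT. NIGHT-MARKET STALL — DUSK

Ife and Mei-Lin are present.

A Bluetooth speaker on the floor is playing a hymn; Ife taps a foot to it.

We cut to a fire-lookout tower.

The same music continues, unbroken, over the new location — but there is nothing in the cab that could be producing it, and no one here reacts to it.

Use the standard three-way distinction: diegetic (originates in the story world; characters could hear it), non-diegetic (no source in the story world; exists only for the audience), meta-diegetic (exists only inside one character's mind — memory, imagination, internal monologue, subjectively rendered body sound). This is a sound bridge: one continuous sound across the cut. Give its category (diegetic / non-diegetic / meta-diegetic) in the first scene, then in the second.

Scene one: a Bluetooth speaker is an on-screen source and Ife reacts to it → diegetic.
Scene two: there is no source in the cab and no one hears it — it's now underscore → non-diegetic.

diegetic, non-diegetic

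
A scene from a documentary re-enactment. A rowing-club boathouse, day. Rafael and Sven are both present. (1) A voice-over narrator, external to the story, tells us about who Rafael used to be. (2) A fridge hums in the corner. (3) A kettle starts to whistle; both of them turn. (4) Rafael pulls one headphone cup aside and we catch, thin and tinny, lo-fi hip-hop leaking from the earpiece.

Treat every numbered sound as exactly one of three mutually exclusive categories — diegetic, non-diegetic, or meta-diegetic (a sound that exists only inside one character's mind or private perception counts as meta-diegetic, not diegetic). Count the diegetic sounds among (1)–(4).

3

Sound (1): the narrator exists outside the story world, addressing only the audience, so non-diegetic.
(2) is diegetic: it's the actual ambient sound of the location.
(3) the sound comes from a kettle physically present in the location → diegetic.
Sound (4): the headphones are an on-screen source, so diegetic.
So 3 of the 4 are diegetic: (2), (3), (4).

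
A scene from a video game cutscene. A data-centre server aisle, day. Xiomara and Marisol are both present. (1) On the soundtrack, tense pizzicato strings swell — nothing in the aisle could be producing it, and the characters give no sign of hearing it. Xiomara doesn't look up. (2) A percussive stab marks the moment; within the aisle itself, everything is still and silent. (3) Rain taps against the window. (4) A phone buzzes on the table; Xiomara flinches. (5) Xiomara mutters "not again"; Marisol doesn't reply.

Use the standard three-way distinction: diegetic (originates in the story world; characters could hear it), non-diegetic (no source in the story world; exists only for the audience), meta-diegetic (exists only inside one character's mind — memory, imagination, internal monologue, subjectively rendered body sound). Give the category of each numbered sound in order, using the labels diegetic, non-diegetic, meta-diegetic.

(1) is non-diegetic: nothing in the aisle produces it and the characters don't hear it — pure soundtrack.
Sound (2): nothing in the scene produces it; it's an accent added for the audience, so non-diegetic.
(3) is diegetic: ambient/room sound belonging to the story's physical space.
(4) is diegetic: a phone is a real object/event in the scene's world.
(5) is diegetic: on-screen dialogue — Xiomara speaks and Marisol is there to hear.

non-diegetic, non-diegetic, diegetic, diegetic, diegetic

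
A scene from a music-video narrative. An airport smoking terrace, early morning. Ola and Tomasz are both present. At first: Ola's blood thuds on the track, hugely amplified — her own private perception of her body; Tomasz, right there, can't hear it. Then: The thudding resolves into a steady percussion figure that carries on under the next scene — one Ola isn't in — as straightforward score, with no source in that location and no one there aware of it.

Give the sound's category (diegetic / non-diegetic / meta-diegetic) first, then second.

meta-diegetic, non-diegetic

First: it's Ola's subjective body sound, inaudible to Tomasz → meta-diegetic.
Second: detached from Ola and playing as sourceless score over a scene she isn't in — for the audience only → non-diegetic.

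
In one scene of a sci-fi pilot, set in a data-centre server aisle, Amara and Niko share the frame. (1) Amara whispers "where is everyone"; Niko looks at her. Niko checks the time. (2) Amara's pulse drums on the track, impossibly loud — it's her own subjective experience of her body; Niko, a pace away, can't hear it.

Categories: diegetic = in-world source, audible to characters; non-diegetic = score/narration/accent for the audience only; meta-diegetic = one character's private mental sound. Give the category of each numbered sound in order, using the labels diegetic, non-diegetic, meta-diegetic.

diegetic, meta-diegetic

(1) Amara is a character speaking aloud in the scene → diegetic.
(2) it's Amara's internal bodily sensation rendered as sound; only Amara 'hears' it → meta-diegetic.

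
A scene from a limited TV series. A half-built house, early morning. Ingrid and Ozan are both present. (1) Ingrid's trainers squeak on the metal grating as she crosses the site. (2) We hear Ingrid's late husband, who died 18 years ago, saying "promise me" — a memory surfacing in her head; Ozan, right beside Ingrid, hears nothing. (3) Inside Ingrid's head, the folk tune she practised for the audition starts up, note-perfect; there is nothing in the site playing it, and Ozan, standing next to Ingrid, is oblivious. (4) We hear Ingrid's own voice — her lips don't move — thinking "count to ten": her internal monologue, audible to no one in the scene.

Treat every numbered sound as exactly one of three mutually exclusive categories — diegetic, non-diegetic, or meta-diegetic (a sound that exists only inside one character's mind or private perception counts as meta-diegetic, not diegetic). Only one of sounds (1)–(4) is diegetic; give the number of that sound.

1

Sound (1): a character's body making contact with the set — an in-world sound, so diegetic.
Sound (2): it's Ingrid's recollection rendered as sound; the other character can't hear it, so meta-diegetic.
(3) is meta-diegetic: it lives in Ingrid's subjectivity, not in the site.
(4) Ingrid's thought-voice: a private mental sound no other character can hear → meta-diegetic.
Only (1) is diegetic.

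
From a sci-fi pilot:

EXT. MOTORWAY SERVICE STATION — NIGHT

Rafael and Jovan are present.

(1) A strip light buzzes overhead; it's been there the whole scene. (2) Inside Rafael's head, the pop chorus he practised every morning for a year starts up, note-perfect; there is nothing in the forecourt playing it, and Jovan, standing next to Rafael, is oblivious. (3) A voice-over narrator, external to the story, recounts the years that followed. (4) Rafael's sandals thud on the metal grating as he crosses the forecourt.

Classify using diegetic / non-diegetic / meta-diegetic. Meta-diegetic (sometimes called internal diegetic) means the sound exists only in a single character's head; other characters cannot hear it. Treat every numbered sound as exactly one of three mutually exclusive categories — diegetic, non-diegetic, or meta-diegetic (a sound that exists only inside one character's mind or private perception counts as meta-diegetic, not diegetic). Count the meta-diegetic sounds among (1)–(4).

(1) is diegetic: it's the actual ambient sound of the location.
(2) remembered music, private to Rafael — Jovan is oblivious because it isn't in the room → meta-diegetic.
(3) external voice-over — not a character, not heard by anyone in the scene → non-diegetic.
(4) is diegetic: a character's body making contact with the set — an in-world sound.
So 1 of the 4 is meta-diegetic: (2).

1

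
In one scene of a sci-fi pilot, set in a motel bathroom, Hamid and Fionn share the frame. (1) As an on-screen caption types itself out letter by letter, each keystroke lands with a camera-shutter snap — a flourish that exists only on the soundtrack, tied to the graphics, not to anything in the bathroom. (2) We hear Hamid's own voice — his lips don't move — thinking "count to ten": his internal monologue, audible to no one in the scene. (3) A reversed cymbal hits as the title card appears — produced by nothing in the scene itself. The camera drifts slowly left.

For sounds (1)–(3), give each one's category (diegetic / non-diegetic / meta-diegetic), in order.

non-diegetic, meta-diegetic, non-diegetic

Sound (1): it accompanies on-screen graphics, not anything inside the story world, so non-diegetic.
Sound (2): internal monologue — inside Hamid's mind, not spoken into the scene, so meta-diegetic.
Sound (3): an editorial stinger — it belongs to the cut, not the story world, so non-diegetic.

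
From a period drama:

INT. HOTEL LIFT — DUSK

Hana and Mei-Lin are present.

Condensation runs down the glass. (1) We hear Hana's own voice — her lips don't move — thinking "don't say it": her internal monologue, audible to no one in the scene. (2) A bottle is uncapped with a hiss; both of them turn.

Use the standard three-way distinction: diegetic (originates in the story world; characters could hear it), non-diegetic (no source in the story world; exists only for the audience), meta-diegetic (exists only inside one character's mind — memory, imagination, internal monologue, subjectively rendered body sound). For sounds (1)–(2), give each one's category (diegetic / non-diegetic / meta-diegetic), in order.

meta-diegetic, diegetic

Sound (1): internal monologue — inside Hana's mind, not spoken into the scene, so meta-diegetic.
Sound (2): an in-world source (a bottle); characters could hear it, so diegetic.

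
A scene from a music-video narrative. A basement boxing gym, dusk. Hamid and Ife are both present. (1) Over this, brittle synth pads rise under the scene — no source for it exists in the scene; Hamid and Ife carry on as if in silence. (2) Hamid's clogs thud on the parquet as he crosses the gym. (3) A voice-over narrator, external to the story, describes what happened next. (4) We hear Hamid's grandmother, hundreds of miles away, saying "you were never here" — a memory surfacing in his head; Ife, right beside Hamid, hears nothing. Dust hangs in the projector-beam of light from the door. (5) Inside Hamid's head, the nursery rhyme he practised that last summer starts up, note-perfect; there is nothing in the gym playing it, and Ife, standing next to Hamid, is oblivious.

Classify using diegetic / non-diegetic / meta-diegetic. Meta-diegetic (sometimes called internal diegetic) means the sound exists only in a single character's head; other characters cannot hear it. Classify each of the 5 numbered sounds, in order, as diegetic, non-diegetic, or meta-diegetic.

(1) is non-diegetic: it has no source in the story world and no character can hear it — it's underscore.
Sound (2): Hamid's footsteps are produced in the story world, so diegetic.
(3) the narrator exists outside the story world, addressing only the audience → non-diegetic.
(4) is meta-diegetic: it's Hamid's recollection rendered as sound; the other character can't hear it.
(5) it lives in Hamid's subjectivity, not in the gym → meta-diegetic.

non-diegetic, diegetic, non-diegetic, meta-diegetic, meta-diegetic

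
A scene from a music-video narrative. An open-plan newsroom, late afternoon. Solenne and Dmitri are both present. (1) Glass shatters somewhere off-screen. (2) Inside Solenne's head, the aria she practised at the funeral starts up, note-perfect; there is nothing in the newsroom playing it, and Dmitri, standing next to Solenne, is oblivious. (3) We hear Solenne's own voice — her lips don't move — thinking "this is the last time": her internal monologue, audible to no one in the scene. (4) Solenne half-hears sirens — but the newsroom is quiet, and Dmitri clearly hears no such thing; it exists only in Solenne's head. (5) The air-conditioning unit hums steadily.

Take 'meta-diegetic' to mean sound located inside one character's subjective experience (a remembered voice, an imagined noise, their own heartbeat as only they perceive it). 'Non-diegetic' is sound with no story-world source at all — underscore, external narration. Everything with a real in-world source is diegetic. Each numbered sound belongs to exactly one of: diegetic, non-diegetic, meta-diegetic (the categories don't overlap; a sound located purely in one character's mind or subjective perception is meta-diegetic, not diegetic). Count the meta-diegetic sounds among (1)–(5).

(1) glass is a real object/event in the scene's world → diegetic.
(2) the music is a memory playing inside Solenne's mind alone; no real-world source, Dmitri can't hear it → meta-diegetic.
(3) is meta-diegetic: Solenne's thought-voice: a private mental sound no other character can hear.
Sound (4): the sound is imagined by Solenne; nothing in the story world is producing it and Dmitri can't hear it, so meta-diegetic.
(5) is diegetic: it's the actual ambient sound of the location.
So 3 of the 5 are meta-diegetic: (2), (3), (4).

3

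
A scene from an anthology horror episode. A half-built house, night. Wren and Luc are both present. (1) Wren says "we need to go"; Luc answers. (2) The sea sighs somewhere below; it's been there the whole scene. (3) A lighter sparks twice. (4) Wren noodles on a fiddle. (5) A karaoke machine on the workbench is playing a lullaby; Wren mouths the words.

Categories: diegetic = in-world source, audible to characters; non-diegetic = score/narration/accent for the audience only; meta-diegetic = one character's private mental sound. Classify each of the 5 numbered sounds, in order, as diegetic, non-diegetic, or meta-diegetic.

Sound (1): Wren is a character speaking aloud in the scene, so diegetic.
(2) is diegetic: it's the actual ambient sound of the location.
Sound (3): an in-world source (a lighter); characters could hear it, so diegetic.
(4) is diegetic: a character is playing a fiddle on screen.
Sound (5): a karaoke machine is a physical source in the scene and Wren reacts to it, so diegetic.

diegetic, diegetic, diegetic, diegetic, diegetic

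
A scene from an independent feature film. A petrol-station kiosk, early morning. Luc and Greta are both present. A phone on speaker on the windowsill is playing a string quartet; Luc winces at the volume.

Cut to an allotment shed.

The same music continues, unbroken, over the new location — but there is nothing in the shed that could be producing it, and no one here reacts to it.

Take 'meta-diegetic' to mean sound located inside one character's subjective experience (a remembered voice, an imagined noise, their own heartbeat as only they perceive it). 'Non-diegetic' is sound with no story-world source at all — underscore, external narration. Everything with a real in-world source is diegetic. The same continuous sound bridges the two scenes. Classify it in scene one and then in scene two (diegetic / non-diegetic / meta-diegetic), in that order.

diegetic, non-diegetic

Scene one: a phone on speaker is an on-screen source and Luc reacts to it → diegetic.
Scene two: there is no source in the shed and no one hears it — it's now underscore → non-diegetic.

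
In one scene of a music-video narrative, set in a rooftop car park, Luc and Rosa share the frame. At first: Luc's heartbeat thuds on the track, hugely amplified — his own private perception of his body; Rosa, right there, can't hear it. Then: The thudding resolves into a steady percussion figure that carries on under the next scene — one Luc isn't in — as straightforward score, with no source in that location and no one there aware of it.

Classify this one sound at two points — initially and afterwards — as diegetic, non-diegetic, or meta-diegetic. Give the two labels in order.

Initially: it's Luc's subjective body sound, inaudible to Rosa → meta-diegetic.
Afterwards: detached from Luc and playing as sourceless score over a scene he isn't in — for the audience only → non-diegetic.

meta-diegetic, non-diegetic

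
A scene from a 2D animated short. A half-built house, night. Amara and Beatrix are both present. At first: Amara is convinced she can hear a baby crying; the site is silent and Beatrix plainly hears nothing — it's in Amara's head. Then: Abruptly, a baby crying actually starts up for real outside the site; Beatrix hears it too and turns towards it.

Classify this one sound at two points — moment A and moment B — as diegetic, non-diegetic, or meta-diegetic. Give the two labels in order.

Moment A: only Amara 'hears' it — imagined, in her mind → meta-diegetic.
Moment B: now there's a real external source and Beatrix hears it too — in the story world → diegetic.

meta-diegetic, diegetic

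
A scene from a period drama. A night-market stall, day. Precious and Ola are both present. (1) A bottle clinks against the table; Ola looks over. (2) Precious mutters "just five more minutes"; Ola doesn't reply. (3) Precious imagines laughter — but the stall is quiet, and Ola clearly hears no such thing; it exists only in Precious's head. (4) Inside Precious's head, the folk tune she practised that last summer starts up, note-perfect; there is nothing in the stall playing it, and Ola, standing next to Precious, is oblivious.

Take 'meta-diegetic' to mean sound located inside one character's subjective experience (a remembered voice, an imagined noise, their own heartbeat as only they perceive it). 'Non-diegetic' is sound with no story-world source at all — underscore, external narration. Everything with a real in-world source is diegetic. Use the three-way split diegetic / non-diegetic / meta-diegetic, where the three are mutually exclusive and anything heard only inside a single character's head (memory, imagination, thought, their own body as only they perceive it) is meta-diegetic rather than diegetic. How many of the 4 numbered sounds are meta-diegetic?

Sound (1): the sound comes from a bottle physically present in the location, so diegetic.
(2) Precious is a character speaking aloud in the scene → diegetic.
Sound (3): the sound is imagined by Precious; nothing in the story world is producing it and Ola can't hear it, so meta-diegetic.
(4) is meta-diegetic: the music is a memory playing inside Precious's mind alone; no real-world source, Ola can't hear it.
So 2 of the 4 are meta-diegetic: (3), (4).

2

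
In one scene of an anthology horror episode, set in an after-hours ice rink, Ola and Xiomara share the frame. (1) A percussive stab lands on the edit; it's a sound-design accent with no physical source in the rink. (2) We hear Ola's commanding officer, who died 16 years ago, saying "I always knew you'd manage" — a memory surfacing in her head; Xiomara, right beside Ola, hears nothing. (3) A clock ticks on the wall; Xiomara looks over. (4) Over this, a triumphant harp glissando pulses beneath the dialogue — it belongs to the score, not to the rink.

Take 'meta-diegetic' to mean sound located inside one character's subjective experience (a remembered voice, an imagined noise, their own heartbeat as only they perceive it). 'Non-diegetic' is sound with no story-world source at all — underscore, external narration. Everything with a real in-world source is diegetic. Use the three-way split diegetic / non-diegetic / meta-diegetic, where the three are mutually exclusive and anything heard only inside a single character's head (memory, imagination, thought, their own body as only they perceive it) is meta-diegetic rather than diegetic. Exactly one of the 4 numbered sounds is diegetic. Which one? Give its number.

(1) is non-diegetic: it's a sound-design accent with no in-world source; no one in the scene can hear it.
Sound (2): it's Ola's recollection rendered as sound; the other character can't hear it, so meta-diegetic.
Sound (3): an in-world source (a clock); characters could hear it, so diegetic.
(4) is non-diegetic: it has no source in the story world and no character can hear it — it's underscore.
Only (3) is diegetic.

3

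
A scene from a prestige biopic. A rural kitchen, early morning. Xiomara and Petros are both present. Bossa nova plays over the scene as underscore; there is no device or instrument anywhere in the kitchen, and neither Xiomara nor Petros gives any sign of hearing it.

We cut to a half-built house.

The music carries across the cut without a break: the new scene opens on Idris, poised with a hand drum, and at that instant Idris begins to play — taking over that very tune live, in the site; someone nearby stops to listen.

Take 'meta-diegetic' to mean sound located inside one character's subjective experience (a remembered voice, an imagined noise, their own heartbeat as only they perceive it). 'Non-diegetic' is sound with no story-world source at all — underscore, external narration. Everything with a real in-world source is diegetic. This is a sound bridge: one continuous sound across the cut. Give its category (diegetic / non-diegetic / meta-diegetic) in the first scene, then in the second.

non-diegetic, diegetic

Scene one: there's no in-world source anywhere and no character hears it — underscore for the audience only → non-diegetic.
Scene two: from the moment Idris starts playing, the tune is being performed on a hand drum inside the story world and another character hears it → diegetic.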